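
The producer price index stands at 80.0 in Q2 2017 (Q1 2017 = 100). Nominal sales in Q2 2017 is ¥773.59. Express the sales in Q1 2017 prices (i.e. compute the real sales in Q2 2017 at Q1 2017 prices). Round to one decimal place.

Real = Nominal ÷ (Index/100) = 773.59 ÷ (80.0/100)
     = 773.59 ÷ 0.800 = 966.9875

967.0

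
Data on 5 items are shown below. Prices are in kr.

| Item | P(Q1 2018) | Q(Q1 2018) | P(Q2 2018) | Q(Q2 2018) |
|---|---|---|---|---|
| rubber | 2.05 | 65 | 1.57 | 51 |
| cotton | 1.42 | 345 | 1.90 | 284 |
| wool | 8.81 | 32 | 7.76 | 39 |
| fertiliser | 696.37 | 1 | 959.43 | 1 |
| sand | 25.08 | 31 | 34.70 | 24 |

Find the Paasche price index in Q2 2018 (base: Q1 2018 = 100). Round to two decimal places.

126.27

Paasche price index uses current-period quantities as weights.
ΣP(Q2 2018)·Q(Q2 2018) = 1.57×51 + 1.90×284 + 7.76×39 + 959.43×1 + 34.70×24 = 80.07 + 539.6 + 302.64 + 959.43 + 832.8 = 2714.54
ΣP(Q1 2018)·Q(Q2 2018) = 2.05×51 + 1.42×284 + 8.81×39 + 696.37×1 + 25.08×24 = 104.55 + 403.28 + 343.59 + 696.37 + 601.92 = 2149.71
Index = 2714.54 / 2149.71 × 100 = 126.2747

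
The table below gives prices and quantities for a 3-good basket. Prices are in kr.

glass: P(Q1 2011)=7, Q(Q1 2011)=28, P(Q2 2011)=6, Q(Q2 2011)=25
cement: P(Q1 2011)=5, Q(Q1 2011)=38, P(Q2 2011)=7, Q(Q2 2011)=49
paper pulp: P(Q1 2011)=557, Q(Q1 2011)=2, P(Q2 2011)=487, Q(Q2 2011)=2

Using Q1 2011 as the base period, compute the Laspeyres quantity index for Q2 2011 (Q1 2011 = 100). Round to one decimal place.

102.3

Laspeyres quantity index uses base-period prices as weights.
ΣP(Q1 2011)·Q(Q2 2011) = 7×25 + 5×49 + 557×2 = 175 + 245 + 1114 = 1534
ΣP(Q1 2011)·Q(Q1 2011) = 7×28 + 5×38 + 557×2 = 196 + 190 + 1114 = 1500
Index = 1534 / 1500 × 100 = 102.2667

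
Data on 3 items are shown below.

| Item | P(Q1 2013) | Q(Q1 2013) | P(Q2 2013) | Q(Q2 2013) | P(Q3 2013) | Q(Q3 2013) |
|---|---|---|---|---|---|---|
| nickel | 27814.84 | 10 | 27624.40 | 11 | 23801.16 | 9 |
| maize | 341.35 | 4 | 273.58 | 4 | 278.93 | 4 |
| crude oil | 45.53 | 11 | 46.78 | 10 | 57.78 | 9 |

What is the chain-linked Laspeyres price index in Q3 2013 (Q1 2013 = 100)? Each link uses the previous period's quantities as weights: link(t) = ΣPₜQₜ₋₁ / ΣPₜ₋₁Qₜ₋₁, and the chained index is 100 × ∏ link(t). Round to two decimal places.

85.61

Link Q1 2013→Q2 2013:
ΣP(Q2 2013)Q(Q1 2013) = 27624.40×10 + 273.58×4 + 46.78×11 = 276244 + 1094.32 + 514.58 = 277852.9
ΣP(Q1 2013)Q(Q1 2013) = 27814.84×10 + 341.35×4 + 45.53×11 = 278148.4 + 1365.4 + 500.83 = 280014.63
link = 277852.9/280014.63 = 0.992280
Link Q2 2013→Q3 2013:
ΣP(Q3 2013)Q(Q2 2013) = 23801.16×11 + 278.93×4 + 57.78×10 = 261812.76 + 1115.72 + 577.8 = 263506.28
ΣP(Q2 2013)Q(Q2 2013) = 27624.40×11 + 273.58×4 + 46.78×10 = 303868.4 + 1094.32 + 467.8 = 305430.52
link = 263506.28/305430.52 = 0.862737
Chained index = 100 × 0.992280 × 0.862737 = 85.6077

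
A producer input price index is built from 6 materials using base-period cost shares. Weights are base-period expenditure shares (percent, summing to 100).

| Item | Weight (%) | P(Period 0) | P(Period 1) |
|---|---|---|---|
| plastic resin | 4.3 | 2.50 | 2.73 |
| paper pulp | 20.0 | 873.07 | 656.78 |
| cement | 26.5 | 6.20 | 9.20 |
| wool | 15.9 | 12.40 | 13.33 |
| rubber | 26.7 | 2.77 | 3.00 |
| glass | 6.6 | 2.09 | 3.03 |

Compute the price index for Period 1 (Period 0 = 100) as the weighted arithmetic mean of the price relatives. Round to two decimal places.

114.64

plastic resin: 4.3 × (2.73/2.50) = 4.3 × 1.092000 = 4.6956
paper pulp: 20.0 × (656.78/873.07) = 20.0 × 0.752265 = 15.0453
cement: 26.5 × (9.20/6.20) = 26.5 × 1.483871 = 39.3226
wool: 15.9 × (13.33/12.40) = 15.9 × 1.075000 = 17.0925
rubber: 26.7 × (3.00/2.77) = 26.7 × 1.083032 = 28.9170
glass: 6.6 × (3.03/2.09) = 6.6 × 1.449761 = 9.5684
Index = Σ wᵢ·(p₁ᵢ/p₀ᵢ) = 4.6956 + 15.0453 + 39.3226 + 17.0925 + 28.9170 + 9.5684 = 114.6414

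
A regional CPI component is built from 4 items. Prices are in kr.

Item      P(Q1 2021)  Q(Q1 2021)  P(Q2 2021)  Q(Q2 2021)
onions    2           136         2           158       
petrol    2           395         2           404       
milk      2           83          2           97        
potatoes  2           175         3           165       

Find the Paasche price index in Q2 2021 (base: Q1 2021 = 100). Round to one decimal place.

110.0

Paasche price index uses current-period quantities as weights.
ΣP(Q2 2021)·Q(Q2 2021) = 2×158 + 2×404 + 2×97 + 3×165 = 316 + 808 + 194 + 495 = 1813
ΣP(Q1 2021)·Q(Q2 2021) = 2×158 + 2×404 + 2×97 + 2×165 = 316 + 808 + 194 + 330 = 1648
Index = 1813 / 1648 × 100 = 110.0121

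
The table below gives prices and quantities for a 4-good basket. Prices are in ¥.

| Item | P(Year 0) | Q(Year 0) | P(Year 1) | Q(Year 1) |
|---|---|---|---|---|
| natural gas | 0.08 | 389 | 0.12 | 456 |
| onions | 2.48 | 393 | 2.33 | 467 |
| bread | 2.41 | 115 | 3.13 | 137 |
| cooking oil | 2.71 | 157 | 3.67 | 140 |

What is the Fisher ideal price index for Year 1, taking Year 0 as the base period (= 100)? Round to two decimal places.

Laspeyres component (base-period weights):
ΣP(Year 1)Q(Year 0) = 0.12×389 + 2.33×393 + 3.13×115 + 3.67×157 = 46.68 + 915.69 + 359.95 + 576.19 = 1898.51
ΣP(Year 0)Q(Year 0) = 0.08×389 + 2.48×393 + 2.41×115 + 2.71×157 = 31.12 + 974.64 + 277.15 + 425.47 = 1708.38
L = 1898.51 / 1708.38 × 100 = 111.1293
Paasche component (current-period weights):
ΣP(Year 1)Q(Year 1) = 0.12×456 + 2.33×467 + 3.13×137 + 3.67×140 = 54.72 + 1088.11 + 428.81 + 513.8 = 2085.44
ΣP(Year 0)Q(Year 1) = 0.08×456 + 2.48×467 + 2.41×137 + 2.71×140 = 36.48 + 1158.16 + 330.17 + 379.4 = 1904.21
P = 2085.44 / 1904.21 × 100 = 109.5173
Fisher = √(L × P) = √(111.1293 × 109.5173) = 110.3204

110.32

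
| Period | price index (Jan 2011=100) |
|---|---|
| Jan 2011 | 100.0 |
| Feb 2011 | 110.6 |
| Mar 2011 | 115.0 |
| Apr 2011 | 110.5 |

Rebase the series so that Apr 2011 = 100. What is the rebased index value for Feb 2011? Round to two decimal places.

Rebased(Feb 2011) = 110.6 / 110.5 × 100 = 100.0905

100.09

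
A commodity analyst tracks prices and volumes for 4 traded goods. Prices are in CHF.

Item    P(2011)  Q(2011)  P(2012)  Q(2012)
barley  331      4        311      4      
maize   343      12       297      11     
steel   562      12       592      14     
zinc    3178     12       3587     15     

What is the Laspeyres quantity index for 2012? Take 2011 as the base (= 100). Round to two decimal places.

120.50

Laspeyres quantity index uses base-period prices as weights.
ΣP(2011)·Q(2012) = 331×4 + 343×11 + 562×14 + 3178×15 = 1324 + 3773 + 7868 + 47670 = 60635
ΣP(2011)·Q(2011) = 331×4 + 343×12 + 562×12 + 3178×12 = 1324 + 4116 + 6744 + 38136 = 50320
Index = 60635 / 50320 × 100 = 120.4988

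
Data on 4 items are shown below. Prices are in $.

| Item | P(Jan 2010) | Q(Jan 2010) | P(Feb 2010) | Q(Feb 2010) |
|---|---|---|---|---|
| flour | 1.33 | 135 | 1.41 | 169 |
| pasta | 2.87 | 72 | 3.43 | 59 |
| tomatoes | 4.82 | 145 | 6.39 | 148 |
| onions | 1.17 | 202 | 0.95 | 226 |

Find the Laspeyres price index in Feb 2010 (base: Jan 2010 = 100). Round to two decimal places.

117.73

Laspeyres price index uses base-period quantities as weights.
ΣP(Feb 2010)·Q(Jan 2010) = 1.41×135 + 3.43×72 + 6.39×145 + 0.95×202 = 190.35 + 246.96 + 926.55 + 191.9 = 1555.76
ΣP(Jan 2010)·Q(Jan 2010) = 1.33×135 + 2.87×72 + 4.82×145 + 1.17×202 = 179.55 + 206.64 + 698.9 + 236.34 = 1321.43
Index = 1555.76 / 1321.43 × 100 = 117.7331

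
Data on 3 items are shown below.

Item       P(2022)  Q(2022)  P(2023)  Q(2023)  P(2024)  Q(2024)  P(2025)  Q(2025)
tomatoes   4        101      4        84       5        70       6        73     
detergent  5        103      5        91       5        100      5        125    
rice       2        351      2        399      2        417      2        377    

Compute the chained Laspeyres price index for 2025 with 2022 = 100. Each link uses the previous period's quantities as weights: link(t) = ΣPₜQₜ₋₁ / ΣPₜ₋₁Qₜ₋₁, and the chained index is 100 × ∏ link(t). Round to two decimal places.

109.66

Link 2022→2023:
ΣP(2023)Q(2022) = 4×101 + 5×103 + 2×351 = 404 + 515 + 702 = 1621
ΣP(2022)Q(2022) = 4×101 + 5×103 + 2×351 = 404 + 515 + 702 = 1621
link = 1621/1621 = 1.000000
Link 2023→2024:
ΣP(2024)Q(2023) = 5×84 + 5×91 + 2×399 = 420 + 455 + 798 = 1673
ΣP(2023)Q(2023) = 4×84 + 5×91 + 2×399 = 336 + 455 + 798 = 1589
link = 1673/1589 = 1.052863
Link 2024→2025:
ΣP(2025)Q(2024) = 6×70 + 5×100 + 2×417 = 420 + 500 + 834 = 1754
ΣP(2024)Q(2024) = 5×70 + 5×100 + 2×417 = 350 + 500 + 834 = 1684
link = 1754/1684 = 1.041568
Chained index = 100 × 1.000000 × 1.052863 × 1.041568 = 109.6629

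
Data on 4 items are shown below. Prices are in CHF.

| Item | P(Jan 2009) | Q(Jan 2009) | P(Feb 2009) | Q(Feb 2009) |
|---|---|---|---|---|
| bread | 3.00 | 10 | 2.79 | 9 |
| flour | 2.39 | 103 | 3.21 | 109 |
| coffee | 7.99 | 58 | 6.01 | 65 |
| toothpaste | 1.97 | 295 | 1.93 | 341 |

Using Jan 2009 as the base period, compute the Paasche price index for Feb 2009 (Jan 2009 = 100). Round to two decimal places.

Paasche price index uses current-period quantities as weights.
ΣP(Feb 2009)·Q(Feb 2009) = 2.79×9 + 3.21×109 + 6.01×65 + 1.93×341 = 25.11 + 349.89 + 390.65 + 658.13 = 1423.78
ΣP(Jan 2009)·Q(Feb 2009) = 3.00×9 + 2.39×109 + 7.99×65 + 1.97×341 = 27 + 260.51 + 519.35 + 671.77 = 1478.63
Index = 1423.78 / 1478.63 × 100 = 96.2905

96.29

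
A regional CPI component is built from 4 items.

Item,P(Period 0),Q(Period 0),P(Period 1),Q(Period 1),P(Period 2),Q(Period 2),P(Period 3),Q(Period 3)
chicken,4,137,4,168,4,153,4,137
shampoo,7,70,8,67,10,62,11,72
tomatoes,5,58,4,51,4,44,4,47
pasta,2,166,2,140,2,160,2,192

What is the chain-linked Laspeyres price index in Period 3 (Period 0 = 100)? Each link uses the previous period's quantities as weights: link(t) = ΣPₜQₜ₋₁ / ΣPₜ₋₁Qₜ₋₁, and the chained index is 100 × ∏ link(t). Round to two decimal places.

Link Period 0→Period 1:
ΣP(Period 1)Q(Period 0) = 4×137 + 8×70 + 4×58 + 2×166 = 548 + 560 + 232 + 332 = 1672
ΣP(Period 0)Q(Period 0) = 4×137 + 7×70 + 5×58 + 2×166 = 548 + 490 + 290 + 332 = 1660
link = 1672/1660 = 1.007229
Link Period 1→Period 2:
ΣP(Period 2)Q(Period 1) = 4×168 + 10×67 + 4×51 + 2×140 = 672 + 670 + 204 + 280 = 1826
ΣP(Period 1)Q(Period 1) = 4×168 + 8×67 + 4×51 + 2×140 = 672 + 536 + 204 + 280 = 1692
link = 1826/1692 = 1.079196
Link Period 2→Period 3:
ΣP(Period 3)Q(Period 2) = 4×153 + 11×62 + 4×44 + 2×160 = 612 + 682 + 176 + 320 = 1790
ΣP(Period 2)Q(Period 2) = 4×153 + 10×62 + 4×44 + 2×160 = 612 + 620 + 176 + 320 = 1728
link = 1790/1728 = 1.035880
Chained index = 100 × 1.007229 × 1.079196 × 1.035880 = 112.5999

112.60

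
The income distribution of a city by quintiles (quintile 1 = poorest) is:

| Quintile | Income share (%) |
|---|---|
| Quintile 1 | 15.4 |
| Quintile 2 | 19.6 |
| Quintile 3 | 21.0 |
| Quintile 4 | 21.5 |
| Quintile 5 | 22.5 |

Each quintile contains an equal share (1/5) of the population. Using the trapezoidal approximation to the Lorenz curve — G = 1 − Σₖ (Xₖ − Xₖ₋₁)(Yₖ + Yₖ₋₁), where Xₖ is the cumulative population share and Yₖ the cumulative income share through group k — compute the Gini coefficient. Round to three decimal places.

Cumulative income shares Yₖ: 0.1540, 0.3500, 0.5600, 0.7750, 1.0000
Σ (Xₖ−Xₖ₋₁)(Yₖ+Yₖ₋₁) = (1/5)(0.1540+0.0000) + (1/5)(0.3500+0.1540) + (1/5)(0.5600+0.3500) + (1/5)(0.7750+0.5600) + (1/5)(1.0000+0.7750)
  = 0.0308 + 0.1008 + 0.1820 + 0.2670 + 0.3550 = 0.9356
G = 1 − 0.9356 = 0.0644

0.064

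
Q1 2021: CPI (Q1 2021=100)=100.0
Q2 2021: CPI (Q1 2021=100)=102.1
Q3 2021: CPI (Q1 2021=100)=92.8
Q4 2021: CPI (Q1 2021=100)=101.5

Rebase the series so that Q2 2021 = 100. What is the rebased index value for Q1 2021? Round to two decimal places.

Rebased(Q1 2021) = 100.0 / 102.1 × 100 = 97.9432

97.94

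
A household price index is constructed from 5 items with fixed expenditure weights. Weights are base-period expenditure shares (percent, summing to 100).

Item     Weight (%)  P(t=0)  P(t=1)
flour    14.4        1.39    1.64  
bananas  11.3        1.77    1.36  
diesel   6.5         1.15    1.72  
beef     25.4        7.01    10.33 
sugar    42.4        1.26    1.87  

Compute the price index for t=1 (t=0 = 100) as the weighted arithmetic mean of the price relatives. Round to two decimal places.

flour: 14.4 × (1.64/1.39) = 14.4 × 1.179856 = 16.9899
bananas: 11.3 × (1.36/1.77) = 11.3 × 0.768362 = 8.6825
diesel: 6.5 × (1.72/1.15) = 6.5 × 1.495652 = 9.7217
beef: 25.4 × (10.33/7.01) = 25.4 × 1.473609 = 37.4297
sugar: 42.4 × (1.87/1.26) = 42.4 × 1.484127 = 62.9270
Index = Σ wᵢ·(p₁ᵢ/p₀ᵢ) = 16.9899 + 8.6825 + 9.7217 + 37.4297 + 62.9270 = 135.7508

135.75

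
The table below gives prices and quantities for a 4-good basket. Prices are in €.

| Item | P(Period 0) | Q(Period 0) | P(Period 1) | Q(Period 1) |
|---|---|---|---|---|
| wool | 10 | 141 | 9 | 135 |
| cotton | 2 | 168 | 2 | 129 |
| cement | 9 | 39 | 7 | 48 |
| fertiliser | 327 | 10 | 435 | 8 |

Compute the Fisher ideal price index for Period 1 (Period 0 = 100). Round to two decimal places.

Laspeyres component (base-period weights):
ΣP(Period 1)Q(Period 0) = 9×141 + 2×168 + 7×39 + 435×10 = 1269 + 336 + 273 + 4350 = 6228
ΣP(Period 0)Q(Period 0) = 10×141 + 2×168 + 9×39 + 327×10 = 1410 + 336 + 351 + 3270 = 5367
L = 6228 / 5367 × 100 = 116.0425
Paasche component (current-period weights):
ΣP(Period 1)Q(Period 1) = 9×135 + 2×129 + 7×48 + 435×8 = 1215 + 258 + 336 + 3480 = 5289
ΣP(Period 0)Q(Period 1) = 10×135 + 2×129 + 9×48 + 327×8 = 1350 + 258 + 432 + 2616 = 4656
P = 5289 / 4656 × 100 = 113.5954
Fisher = √(L × P) = √(116.0425 × 113.5954) = 114.8124

114.81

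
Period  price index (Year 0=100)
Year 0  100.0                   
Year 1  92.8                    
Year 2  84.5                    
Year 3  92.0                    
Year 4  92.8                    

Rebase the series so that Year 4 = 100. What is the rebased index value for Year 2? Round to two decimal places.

91.06

Rebased(Year 2) = 84.5 / 92.8 × 100 = 91.0560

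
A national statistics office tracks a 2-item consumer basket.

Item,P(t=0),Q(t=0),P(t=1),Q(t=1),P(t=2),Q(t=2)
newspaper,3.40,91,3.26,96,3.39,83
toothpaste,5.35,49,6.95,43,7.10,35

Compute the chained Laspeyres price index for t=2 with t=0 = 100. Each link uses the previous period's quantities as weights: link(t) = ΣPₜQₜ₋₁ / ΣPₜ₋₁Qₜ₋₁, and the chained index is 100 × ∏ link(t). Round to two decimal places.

114.94

Link t=0→t=1:
ΣP(t=1)Q(t=0) = 3.26×91 + 6.95×49 = 296.66 + 340.55 = 637.21
ΣP(t=0)Q(t=0) = 3.40×91 + 5.35×49 = 309.4 + 262.15 = 571.55
link = 637.21/571.55 = 1.114881
Link t=1→t=2:
ΣP(t=2)Q(t=1) = 3.39×96 + 7.10×43 = 325.44 + 305.3 = 630.74
ΣP(t=1)Q(t=1) = 3.26×96 + 6.95×43 = 312.96 + 298.85 = 611.81
link = 630.74/611.81 = 1.030941
Chained index = 100 × 1.114881 × 1.030941 = 114.9376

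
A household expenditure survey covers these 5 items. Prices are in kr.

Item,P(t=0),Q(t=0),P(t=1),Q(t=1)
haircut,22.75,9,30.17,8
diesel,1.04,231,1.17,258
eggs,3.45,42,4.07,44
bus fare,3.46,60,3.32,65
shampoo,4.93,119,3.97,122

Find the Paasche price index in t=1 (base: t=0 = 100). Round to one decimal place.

99.6

Paasche price index uses current-period quantities as weights.
ΣP(t=1)·Q(t=1) = 30.17×8 + 1.17×258 + 4.07×44 + 3.32×65 + 3.97×122 = 241.36 + 301.86 + 179.08 + 215.8 + 484.34 = 1422.44
ΣP(t=0)·Q(t=1) = 22.75×8 + 1.04×258 + 3.45×44 + 3.46×65 + 4.93×122 = 182 + 268.32 + 151.8 + 224.9 + 601.46 = 1428.48
Index = 1422.44 / 1428.48 × 100 = 99.5772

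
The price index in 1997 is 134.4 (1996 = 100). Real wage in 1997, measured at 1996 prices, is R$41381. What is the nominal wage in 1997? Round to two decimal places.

55616.06

Nominal = Real × (Index/100) = 41381 × (134.4/100)
        = 41381 × 1.344 = 55616.0640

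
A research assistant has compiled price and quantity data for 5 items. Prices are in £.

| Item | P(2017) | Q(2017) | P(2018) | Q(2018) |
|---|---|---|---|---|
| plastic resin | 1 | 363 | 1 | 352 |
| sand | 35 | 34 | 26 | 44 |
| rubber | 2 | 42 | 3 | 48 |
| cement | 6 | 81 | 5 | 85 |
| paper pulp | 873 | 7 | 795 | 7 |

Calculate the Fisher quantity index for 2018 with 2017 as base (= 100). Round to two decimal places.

Laspeyres component (base-period weights):
ΣP(2017)Q(2018) = 1×352 + 35×44 + 2×48 + 6×85 + 873×7 = 352 + 1540 + 96 + 510 + 6111 = 8609
ΣP(2017)Q(2017) = 1×363 + 35×34 + 2×42 + 6×81 + 873×7 = 363 + 1190 + 84 + 486 + 6111 = 8234
L = 8609 / 8234 × 100 = 104.5543
Paasche component (current-period weights):
ΣP(2018)Q(2018) = 1×352 + 26×44 + 3×48 + 5×85 + 795×7 = 352 + 1144 + 144 + 425 + 5565 = 7630
ΣP(2018)Q(2017) = 1×363 + 26×34 + 3×42 + 5×81 + 795×7 = 363 + 884 + 126 + 405 + 5565 = 7343
P = 7630 / 7343 × 100 = 103.9085
Fisher = √(L × P) = √(104.5543 × 103.9085) = 104.2309

104.23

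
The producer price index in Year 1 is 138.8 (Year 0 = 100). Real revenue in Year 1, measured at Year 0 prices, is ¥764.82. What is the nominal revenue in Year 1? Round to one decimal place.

Nominal = Real × (Index/100) = 764.82 × (138.8/100)
        = 764.82 × 1.388 = 1061.5702

1061.6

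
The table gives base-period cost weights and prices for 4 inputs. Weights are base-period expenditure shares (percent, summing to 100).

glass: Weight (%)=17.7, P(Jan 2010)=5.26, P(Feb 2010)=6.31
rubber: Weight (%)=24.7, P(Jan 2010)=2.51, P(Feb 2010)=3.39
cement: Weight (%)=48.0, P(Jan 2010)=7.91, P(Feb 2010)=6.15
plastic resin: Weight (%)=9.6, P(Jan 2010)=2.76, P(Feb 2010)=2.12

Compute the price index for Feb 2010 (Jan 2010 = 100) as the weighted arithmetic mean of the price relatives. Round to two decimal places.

99.29

glass: 17.7 × (6.31/5.26) = 17.7 × 1.199620 = 21.2333
rubber: 24.7 × (3.39/2.51) = 24.7 × 1.350598 = 33.3598
cement: 48.0 × (6.15/7.91) = 48.0 × 0.777497 = 37.3198
plastic resin: 9.6 × (2.12/2.76) = 9.6 × 0.768116 = 7.3739
Index = Σ wᵢ·(p₁ᵢ/p₀ᵢ) = 21.2333 + 33.3598 + 37.3198 + 7.3739 = 99.2868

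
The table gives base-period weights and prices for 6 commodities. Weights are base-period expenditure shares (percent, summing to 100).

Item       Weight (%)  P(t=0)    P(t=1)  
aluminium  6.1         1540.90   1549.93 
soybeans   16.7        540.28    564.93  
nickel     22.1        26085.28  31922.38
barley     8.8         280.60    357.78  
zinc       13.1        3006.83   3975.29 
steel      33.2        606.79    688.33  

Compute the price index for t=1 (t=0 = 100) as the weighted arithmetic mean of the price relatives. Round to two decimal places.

aluminium: 6.1 × (1549.93/1540.90) = 6.1 × 1.005860 = 6.1357
soybeans: 16.7 × (564.93/540.28) = 16.7 × 1.045624 = 17.4619
nickel: 22.1 × (31922.38/26085.28) = 22.1 × 1.223770 = 27.0453
barley: 8.8 × (357.78/280.60) = 8.8 × 1.275053 = 11.2205
zinc: 13.1 × (3975.29/3006.83) = 13.1 × 1.322087 = 17.3193
steel: 33.2 × (688.33/606.79) = 33.2 × 1.134379 = 37.6614
Index = Σ wᵢ·(p₁ᵢ/p₀ᵢ) = 6.1357 + 17.4619 + 27.0453 + 11.2205 + 17.3193 + 37.6614 = 116.8442

116.84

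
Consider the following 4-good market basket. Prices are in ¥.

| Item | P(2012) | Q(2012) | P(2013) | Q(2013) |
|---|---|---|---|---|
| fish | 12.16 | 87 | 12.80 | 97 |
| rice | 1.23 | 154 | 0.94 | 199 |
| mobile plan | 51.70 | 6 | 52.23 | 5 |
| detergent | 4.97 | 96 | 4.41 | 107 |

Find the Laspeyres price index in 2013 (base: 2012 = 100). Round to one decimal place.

98.1

Laspeyres price index uses base-period quantities as weights.
ΣP(2013)·Q(2012) = 12.80×87 + 0.94×154 + 52.23×6 + 4.41×96 = 1113.6 + 144.76 + 313.38 + 423.36 = 1995.1
ΣP(2012)·Q(2012) = 12.16×87 + 1.23×154 + 51.70×6 + 4.97×96 = 1057.92 + 189.42 + 310.2 + 477.12 = 2034.66
Index = 1995.1 / 2034.66 × 100 = 98.0557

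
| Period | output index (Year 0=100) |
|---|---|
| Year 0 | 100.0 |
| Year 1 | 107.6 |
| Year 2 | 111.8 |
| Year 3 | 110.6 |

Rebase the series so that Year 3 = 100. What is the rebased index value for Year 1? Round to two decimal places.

Rebased(Year 1) = 107.6 / 110.6 × 100 = 97.2875

97.29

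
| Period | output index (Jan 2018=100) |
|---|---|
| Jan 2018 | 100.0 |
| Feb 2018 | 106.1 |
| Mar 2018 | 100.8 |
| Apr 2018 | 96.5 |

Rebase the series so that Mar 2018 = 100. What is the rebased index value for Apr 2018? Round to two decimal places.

95.73

Rebased(Apr 2018) = 96.5 / 100.8 × 100 = 95.7341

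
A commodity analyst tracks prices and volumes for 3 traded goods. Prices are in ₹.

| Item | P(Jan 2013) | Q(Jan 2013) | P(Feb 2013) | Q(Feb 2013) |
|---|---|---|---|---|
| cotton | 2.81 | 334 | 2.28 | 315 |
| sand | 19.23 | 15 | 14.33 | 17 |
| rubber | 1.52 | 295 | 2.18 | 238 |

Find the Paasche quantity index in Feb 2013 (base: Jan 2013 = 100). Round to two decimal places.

Paasche quantity index uses current-period prices as weights.
ΣP(Feb 2013)·Q(Feb 2013) = 2.28×315 + 14.33×17 + 2.18×238 = 718.2 + 243.61 + 518.84 = 1480.65
ΣP(Feb 2013)·Q(Jan 2013) = 2.28×334 + 14.33×15 + 2.18×295 = 761.52 + 214.95 + 643.1 = 1619.57
Index = 1480.65 / 1619.57 × 100 = 91.4224

91.42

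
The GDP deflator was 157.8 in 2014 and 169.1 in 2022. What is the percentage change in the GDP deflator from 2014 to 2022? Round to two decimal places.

Change = (169.1 − 157.8) / 157.8 × 100
       = 11.3 / 157.8 × 100 = 7.1610%

7.16%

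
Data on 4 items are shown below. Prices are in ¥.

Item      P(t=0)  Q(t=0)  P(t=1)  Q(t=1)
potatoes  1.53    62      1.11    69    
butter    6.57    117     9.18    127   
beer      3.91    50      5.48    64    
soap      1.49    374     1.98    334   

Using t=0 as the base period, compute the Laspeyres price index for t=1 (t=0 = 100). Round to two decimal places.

133.48

Laspeyres price index uses base-period quantities as weights.
ΣP(t=1)·Q(t=0) = 1.11×62 + 9.18×117 + 5.48×50 + 1.98×374 = 68.82 + 1074.06 + 274 + 740.52 = 2157.4
ΣP(t=0)·Q(t=0) = 1.53×62 + 6.57×117 + 3.91×50 + 1.49×374 = 94.86 + 768.69 + 195.5 + 557.26 = 1616.31
Index = 2157.4 / 1616.31 × 100 = 133.4769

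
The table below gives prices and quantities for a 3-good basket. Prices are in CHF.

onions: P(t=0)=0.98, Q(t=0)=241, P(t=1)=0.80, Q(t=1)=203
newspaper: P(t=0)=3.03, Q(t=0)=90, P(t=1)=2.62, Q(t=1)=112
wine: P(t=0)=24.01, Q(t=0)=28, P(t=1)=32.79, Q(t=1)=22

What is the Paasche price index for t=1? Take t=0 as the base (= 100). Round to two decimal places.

110.38

Paasche price index uses current-period quantities as weights.
ΣP(t=1)·Q(t=1) = 0.80×203 + 2.62×112 + 32.79×22 = 162.4 + 293.44 + 721.38 = 1177.22
ΣP(t=0)·Q(t=1) = 0.98×203 + 3.03×112 + 24.01×22 = 198.94 + 339.36 + 528.22 = 1066.52
Index = 1177.22 / 1066.52 × 100 = 110.3796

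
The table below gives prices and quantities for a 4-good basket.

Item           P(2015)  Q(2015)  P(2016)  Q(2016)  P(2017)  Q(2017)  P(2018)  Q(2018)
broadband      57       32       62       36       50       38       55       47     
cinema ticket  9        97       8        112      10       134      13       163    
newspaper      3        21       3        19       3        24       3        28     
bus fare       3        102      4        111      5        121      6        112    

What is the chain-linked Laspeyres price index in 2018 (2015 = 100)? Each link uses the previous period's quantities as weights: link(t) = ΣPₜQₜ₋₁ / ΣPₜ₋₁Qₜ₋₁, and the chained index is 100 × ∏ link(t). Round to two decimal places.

Link 2015→2016:
ΣP(2016)Q(2015) = 62×32 + 8×97 + 3×21 + 4×102 = 1984 + 776 + 63 + 408 = 3231
ΣP(2015)Q(2015) = 57×32 + 9×97 + 3×21 + 3×102 = 1824 + 873 + 63 + 306 = 3066
link = 3231/3066 = 1.053816
Link 2016→2017:
ΣP(2017)Q(2016) = 50×36 + 10×112 + 3×19 + 5×111 = 1800 + 1120 + 57 + 555 = 3532
ΣP(2016)Q(2016) = 62×36 + 8×112 + 3×19 + 4×111 = 2232 + 896 + 57 + 444 = 3629
link = 3532/3629 = 0.973271
Link 2017→2018:
ΣP(2018)Q(2017) = 55×38 + 13×134 + 3×24 + 6×121 = 2090 + 1742 + 72 + 726 = 4630
ΣP(2017)Q(2017) = 50×38 + 10×134 + 3×24 + 5×121 = 1900 + 1340 + 72 + 605 = 3917
link = 4630/3917 = 1.182027
Chained index = 100 × 1.053816 × 0.973271 × 1.182027 = 121.2344

121.23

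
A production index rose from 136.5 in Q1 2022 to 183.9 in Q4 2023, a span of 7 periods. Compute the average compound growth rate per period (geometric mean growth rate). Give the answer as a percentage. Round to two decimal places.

4.35%

Growth factor = (183.9/136.5)^(1/7) = (1.347253)^(1/7) = 1.043501
Growth rate = 1.043501 − 1 = 0.043501 = 4.3501%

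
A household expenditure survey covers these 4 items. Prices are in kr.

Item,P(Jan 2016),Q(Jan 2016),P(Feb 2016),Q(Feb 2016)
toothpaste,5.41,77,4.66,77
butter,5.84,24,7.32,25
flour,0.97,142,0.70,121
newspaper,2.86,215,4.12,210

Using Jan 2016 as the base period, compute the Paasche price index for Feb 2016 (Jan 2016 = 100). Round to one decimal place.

Paasche price index uses current-period quantities as weights.
ΣP(Feb 2016)·Q(Feb 2016) = 4.66×77 + 7.32×25 + 0.70×121 + 4.12×210 = 358.82 + 183 + 84.7 + 865.2 = 1491.72
ΣP(Jan 2016)·Q(Feb 2016) = 5.41×77 + 5.84×25 + 0.97×121 + 2.86×210 = 416.57 + 146 + 117.37 + 600.6 = 1280.54
Index = 1491.72 / 1280.54 × 100 = 116.4915

116.5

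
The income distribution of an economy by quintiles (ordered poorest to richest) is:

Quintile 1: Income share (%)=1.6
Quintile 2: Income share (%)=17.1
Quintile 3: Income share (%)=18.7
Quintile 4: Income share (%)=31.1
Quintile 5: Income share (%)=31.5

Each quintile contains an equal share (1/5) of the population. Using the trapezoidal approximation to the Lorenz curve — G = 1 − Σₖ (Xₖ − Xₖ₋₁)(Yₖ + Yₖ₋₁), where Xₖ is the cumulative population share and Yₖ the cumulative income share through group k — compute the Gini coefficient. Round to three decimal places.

0.295

Cumulative income shares Yₖ: 0.0160, 0.1870, 0.3740, 0.6850, 1.0000
Σ (Xₖ−Xₖ₋₁)(Yₖ+Yₖ₋₁) = (1/5)(0.0160+0.0000) + (1/5)(0.1870+0.0160) + (1/5)(0.3740+0.1870) + (1/5)(0.6850+0.3740) + (1/5)(1.0000+0.6850)
  = 0.0032 + 0.0406 + 0.1122 + 0.2118 + 0.3370 = 0.7048
G = 1 − 0.7048 = 0.2952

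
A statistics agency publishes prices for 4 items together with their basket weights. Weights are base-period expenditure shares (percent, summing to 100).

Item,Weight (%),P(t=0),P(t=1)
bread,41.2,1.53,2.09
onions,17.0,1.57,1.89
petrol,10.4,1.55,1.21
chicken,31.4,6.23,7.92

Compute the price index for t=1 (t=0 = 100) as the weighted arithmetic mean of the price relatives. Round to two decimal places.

124.78

bread: 41.2 × (2.09/1.53) = 41.2 × 1.366013 = 56.2797
onions: 17.0 × (1.89/1.57) = 17.0 × 1.203822 = 20.4650
petrol: 10.4 × (1.21/1.55) = 10.4 × 0.780645 = 8.1187
chicken: 31.4 × (7.92/6.23) = 31.4 × 1.271268 = 39.9178
Index = Σ wᵢ·(p₁ᵢ/p₀ᵢ) = 56.2797 + 20.4650 + 8.1187 + 39.9178 = 124.7812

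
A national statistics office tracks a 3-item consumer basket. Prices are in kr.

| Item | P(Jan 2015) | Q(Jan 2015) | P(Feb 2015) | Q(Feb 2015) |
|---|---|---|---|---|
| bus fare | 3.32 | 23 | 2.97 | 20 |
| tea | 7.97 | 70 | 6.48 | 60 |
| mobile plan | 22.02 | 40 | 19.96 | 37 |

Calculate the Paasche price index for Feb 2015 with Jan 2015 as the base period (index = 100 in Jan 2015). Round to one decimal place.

Paasche price index uses current-period quantities as weights.
ΣP(Feb 2015)·Q(Feb 2015) = 2.97×20 + 6.48×60 + 19.96×37 = 59.4 + 388.8 + 738.52 = 1186.72
ΣP(Jan 2015)·Q(Feb 2015) = 3.32×20 + 7.97×60 + 22.02×37 = 66.4 + 478.2 + 814.74 = 1359.34
Index = 1186.72 / 1359.34 × 100 = 87.3012

87.3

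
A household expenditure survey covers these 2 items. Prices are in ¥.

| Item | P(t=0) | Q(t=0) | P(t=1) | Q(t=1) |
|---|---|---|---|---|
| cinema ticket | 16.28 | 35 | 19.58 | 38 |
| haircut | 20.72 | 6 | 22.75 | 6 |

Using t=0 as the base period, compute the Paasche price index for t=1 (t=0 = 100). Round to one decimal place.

Paasche price index uses current-period quantities as weights.
ΣP(t=1)·Q(t=1) = 19.58×38 + 22.75×6 = 744.04 + 136.5 = 880.54
ΣP(t=0)·Q(t=1) = 16.28×38 + 20.72×6 = 618.64 + 124.32 = 742.96
Index = 880.54 / 742.96 × 100 = 118.5178

118.5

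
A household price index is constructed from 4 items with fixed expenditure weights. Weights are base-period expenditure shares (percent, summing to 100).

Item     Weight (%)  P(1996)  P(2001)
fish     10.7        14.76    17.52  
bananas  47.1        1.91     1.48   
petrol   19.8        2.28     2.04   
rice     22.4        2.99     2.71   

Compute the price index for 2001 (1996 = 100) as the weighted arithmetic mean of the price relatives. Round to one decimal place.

87.2

fish: 10.7 × (17.52/14.76) = 10.7 × 1.186992 = 12.7008
bananas: 47.1 × (1.48/1.91) = 47.1 × 0.774869 = 36.4963
petrol: 19.8 × (2.04/2.28) = 19.8 × 0.894737 = 17.7158
rice: 22.4 × (2.71/2.99) = 22.4 × 0.906355 = 20.3023
Index = Σ wᵢ·(p₁ᵢ/p₀ᵢ) = 12.7008 + 36.4963 + 17.7158 + 20.3023 = 87.2153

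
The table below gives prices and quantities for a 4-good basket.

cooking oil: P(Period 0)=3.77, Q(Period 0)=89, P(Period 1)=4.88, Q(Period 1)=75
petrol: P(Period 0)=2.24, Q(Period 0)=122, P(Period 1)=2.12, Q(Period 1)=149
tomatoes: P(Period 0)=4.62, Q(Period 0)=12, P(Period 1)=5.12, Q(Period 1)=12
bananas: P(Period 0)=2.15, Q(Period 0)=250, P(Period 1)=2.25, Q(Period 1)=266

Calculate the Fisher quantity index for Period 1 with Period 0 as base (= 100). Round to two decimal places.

102.69

Laspeyres component (base-period weights):
ΣP(Period 0)Q(Period 1) = 3.77×75 + 2.24×149 + 4.62×12 + 2.15×266 = 282.75 + 333.76 + 55.44 + 571.9 = 1243.85
ΣP(Period 0)Q(Period 0) = 3.77×89 + 2.24×122 + 4.62×12 + 2.15×250 = 335.53 + 273.28 + 55.44 + 537.5 = 1201.75
L = 1243.85 / 1201.75 × 100 = 103.5032
Paasche component (current-period weights):
ΣP(Period 1)Q(Period 1) = 4.88×75 + 2.12×149 + 5.12×12 + 2.25×266 = 366 + 315.88 + 61.44 + 598.5 = 1341.82
ΣP(Period 1)Q(Period 0) = 4.88×89 + 2.12×122 + 5.12×12 + 2.25×250 = 434.32 + 258.64 + 61.44 + 562.5 = 1316.9
P = 1341.82 / 1316.9 × 100 = 101.8923
Fisher = √(L × P) = √(103.5032 × 101.8923) = 102.6946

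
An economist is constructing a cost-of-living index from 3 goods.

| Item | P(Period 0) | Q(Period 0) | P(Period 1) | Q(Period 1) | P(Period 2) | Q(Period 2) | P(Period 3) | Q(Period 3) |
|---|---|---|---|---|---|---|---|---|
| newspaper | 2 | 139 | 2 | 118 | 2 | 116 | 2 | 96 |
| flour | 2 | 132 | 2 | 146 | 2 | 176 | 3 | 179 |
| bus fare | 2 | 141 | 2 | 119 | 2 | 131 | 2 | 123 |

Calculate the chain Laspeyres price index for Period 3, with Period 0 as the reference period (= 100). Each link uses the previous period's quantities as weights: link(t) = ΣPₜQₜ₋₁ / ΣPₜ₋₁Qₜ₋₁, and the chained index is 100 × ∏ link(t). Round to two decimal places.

120.80

Link Period 0→Period 1:
ΣP(Period 1)Q(Period 0) = 2×139 + 2×132 + 2×141 = 278 + 264 + 282 = 824
ΣP(Period 0)Q(Period 0) = 2×139 + 2×132 + 2×141 = 278 + 264 + 282 = 824
link = 824/824 = 1.000000
Link Period 1→Period 2:
ΣP(Period 2)Q(Period 1) = 2×118 + 2×146 + 2×119 = 236 + 292 + 238 = 766
ΣP(Period 1)Q(Period 1) = 2×118 + 2×146 + 2×119 = 236 + 292 + 238 = 766
link = 766/766 = 1.000000
Link Period 2→Period 3:
ΣP(Period 3)Q(Period 2) = 2×116 + 3×176 + 2×131 = 232 + 528 + 262 = 1022
ΣP(Period 2)Q(Period 2) = 2×116 + 2×176 + 2×131 = 232 + 352 + 262 = 846
link = 1022/846 = 1.208038
Chained index = 100 × 1.000000 × 1.000000 × 1.208038 = 120.8038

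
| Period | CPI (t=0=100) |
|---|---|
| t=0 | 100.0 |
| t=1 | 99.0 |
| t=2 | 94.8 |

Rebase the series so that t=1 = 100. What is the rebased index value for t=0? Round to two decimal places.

101.01

Rebased(t=0) = 100.0 / 99.0 × 100 = 101.0101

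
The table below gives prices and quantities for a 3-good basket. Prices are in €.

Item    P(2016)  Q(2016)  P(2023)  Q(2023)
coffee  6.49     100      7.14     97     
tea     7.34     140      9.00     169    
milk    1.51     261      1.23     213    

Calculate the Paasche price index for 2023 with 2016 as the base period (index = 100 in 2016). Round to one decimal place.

Paasche price index uses current-period quantities as weights.
ΣP(2023)·Q(2023) = 7.14×97 + 9.00×169 + 1.23×213 = 692.58 + 1521 + 261.99 = 2475.57
ΣP(2016)·Q(2023) = 6.49×97 + 7.34×169 + 1.51×213 = 629.53 + 1240.46 + 321.63 = 2191.62
Index = 2475.57 / 2191.62 × 100 = 112.9562

113.0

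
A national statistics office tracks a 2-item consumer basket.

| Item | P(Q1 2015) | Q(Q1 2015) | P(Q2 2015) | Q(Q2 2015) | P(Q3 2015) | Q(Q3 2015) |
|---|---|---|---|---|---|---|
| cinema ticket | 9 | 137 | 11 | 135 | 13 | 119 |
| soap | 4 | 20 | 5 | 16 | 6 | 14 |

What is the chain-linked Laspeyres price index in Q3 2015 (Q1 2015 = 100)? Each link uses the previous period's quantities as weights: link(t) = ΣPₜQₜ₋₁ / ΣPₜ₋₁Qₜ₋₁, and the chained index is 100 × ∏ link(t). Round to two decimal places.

Link Q1 2015→Q2 2015:
ΣP(Q2 2015)Q(Q1 2015) = 11×137 + 5×20 = 1507 + 100 = 1607
ΣP(Q1 2015)Q(Q1 2015) = 9×137 + 4×20 = 1233 + 80 = 1313
link = 1607/1313 = 1.223915
Link Q2 2015→Q3 2015:
ΣP(Q3 2015)Q(Q2 2015) = 13×135 + 6×16 = 1755 + 96 = 1851
ΣP(Q2 2015)Q(Q2 2015) = 11×135 + 5×16 = 1485 + 80 = 1565
link = 1851/1565 = 1.182748
Chained index = 100 × 1.223915 × 1.182748 = 144.7582

144.76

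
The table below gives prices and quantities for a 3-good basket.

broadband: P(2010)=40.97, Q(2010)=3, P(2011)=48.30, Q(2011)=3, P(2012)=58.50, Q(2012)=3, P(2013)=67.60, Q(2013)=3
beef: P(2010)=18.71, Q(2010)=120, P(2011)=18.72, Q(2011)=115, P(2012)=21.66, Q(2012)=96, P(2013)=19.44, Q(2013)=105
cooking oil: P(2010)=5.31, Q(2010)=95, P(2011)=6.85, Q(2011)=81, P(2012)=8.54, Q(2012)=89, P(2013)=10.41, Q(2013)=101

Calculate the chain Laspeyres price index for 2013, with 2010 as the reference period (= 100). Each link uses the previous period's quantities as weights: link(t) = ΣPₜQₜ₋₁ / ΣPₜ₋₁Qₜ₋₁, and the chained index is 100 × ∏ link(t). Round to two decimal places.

Link 2010→2011:
ΣP(2011)Q(2010) = 48.30×3 + 18.72×120 + 6.85×95 = 144.9 + 2246.4 + 650.75 = 3042.05
ΣP(2010)Q(2010) = 40.97×3 + 18.71×120 + 5.31×95 = 122.91 + 2245.2 + 504.45 = 2872.56
link = 3042.05/2872.56 = 1.059003
Link 2011→2012:
ΣP(2012)Q(2011) = 58.50×3 + 21.66×115 + 8.54×81 = 175.5 + 2490.9 + 691.74 = 3358.14
ΣP(2011)Q(2011) = 48.30×3 + 18.72×115 + 6.85×81 = 144.9 + 2152.8 + 554.85 = 2852.55
link = 3358.14/2852.55 = 1.177241
Link 2012→2013:
ΣP(2013)Q(2012) = 67.60×3 + 19.44×96 + 10.41×89 = 202.8 + 1866.24 + 926.49 = 2995.53
ΣP(2012)Q(2012) = 58.50×3 + 21.66×96 + 8.54×89 = 175.5 + 2079.36 + 760.06 = 3014.92
link = 2995.53/3014.92 = 0.993569
Chained index = 100 × 1.059003 × 1.177241 × 0.993569 = 123.8684

123.87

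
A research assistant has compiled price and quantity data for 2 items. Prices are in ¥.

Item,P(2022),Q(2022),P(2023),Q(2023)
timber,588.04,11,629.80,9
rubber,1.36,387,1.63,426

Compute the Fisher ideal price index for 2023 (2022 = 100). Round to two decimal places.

Laspeyres component (base-period weights):
ΣP(2023)Q(2022) = 629.80×11 + 1.63×387 = 6927.8 + 630.81 = 7558.61
ΣP(2022)Q(2022) = 588.04×11 + 1.36×387 = 6468.44 + 526.32 = 6994.76
L = 7558.61 / 6994.76 × 100 = 108.0610
Paasche component (current-period weights):
ΣP(2023)Q(2023) = 629.80×9 + 1.63×426 = 5668.2 + 694.38 = 6362.58
ΣP(2022)Q(2023) = 588.04×9 + 1.36×426 = 5292.36 + 579.36 = 5871.72
P = 6362.58 / 5871.72 × 100 = 108.3597
Fisher = √(L × P) = √(108.0610 × 108.3597) = 108.2103

108.21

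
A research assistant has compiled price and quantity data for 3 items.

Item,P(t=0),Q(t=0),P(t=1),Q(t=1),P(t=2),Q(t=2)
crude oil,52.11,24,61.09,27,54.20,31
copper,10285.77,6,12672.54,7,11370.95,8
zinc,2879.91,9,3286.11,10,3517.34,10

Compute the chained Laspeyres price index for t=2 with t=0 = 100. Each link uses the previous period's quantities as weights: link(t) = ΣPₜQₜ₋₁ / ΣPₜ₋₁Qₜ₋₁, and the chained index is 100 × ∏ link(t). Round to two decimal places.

113.64

Link t=0→t=1:
ΣP(t=1)Q(t=0) = 61.09×24 + 12672.54×6 + 3286.11×9 = 1466.16 + 76035.24 + 29574.99 = 107076.39
ΣP(t=0)Q(t=0) = 52.11×24 + 10285.77×6 + 2879.91×9 = 1250.64 + 61714.62 + 25919.19 = 88884.45
link = 107076.39/88884.45 = 1.204670
Link t=1→t=2:
ΣP(t=2)Q(t=1) = 54.20×27 + 11370.95×7 + 3517.34×10 = 1463.4 + 79596.65 + 35173.4 = 116233.45
ΣP(t=1)Q(t=1) = 61.09×27 + 12672.54×7 + 3286.11×10 = 1649.43 + 88707.78 + 32861.1 = 123218.31
link = 116233.45/123218.31 = 0.943313
Chained index = 100 × 1.204670 × 0.943313 = 113.6381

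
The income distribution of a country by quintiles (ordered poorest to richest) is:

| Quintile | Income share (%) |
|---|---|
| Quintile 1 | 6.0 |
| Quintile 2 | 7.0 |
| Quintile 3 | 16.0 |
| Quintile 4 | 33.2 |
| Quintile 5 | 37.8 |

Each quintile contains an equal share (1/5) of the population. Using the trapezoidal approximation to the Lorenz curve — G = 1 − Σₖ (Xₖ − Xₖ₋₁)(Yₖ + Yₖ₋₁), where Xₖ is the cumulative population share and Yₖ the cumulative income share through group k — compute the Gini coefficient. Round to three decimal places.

0.359

Cumulative income shares Yₖ: 0.0600, 0.1300, 0.2900, 0.6220, 1.0000
Σ (Xₖ−Xₖ₋₁)(Yₖ+Yₖ₋₁) = (1/5)(0.0600+0.0000) + (1/5)(0.1300+0.0600) + (1/5)(0.2900+0.1300) + (1/5)(0.6220+0.2900) + (1/5)(1.0000+0.6220)
  = 0.0120 + 0.0380 + 0.0840 + 0.1824 + 0.3244 = 0.6408
G = 1 − 0.6408 = 0.3592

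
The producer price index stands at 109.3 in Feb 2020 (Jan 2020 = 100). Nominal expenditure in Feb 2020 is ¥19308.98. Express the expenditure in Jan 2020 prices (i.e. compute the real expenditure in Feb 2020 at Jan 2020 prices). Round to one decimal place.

Real = Nominal ÷ (Index/100) = 19308.98 ÷ (109.3/100)
     = 19308.98 ÷ 1.093 = 17666.0384

17666.0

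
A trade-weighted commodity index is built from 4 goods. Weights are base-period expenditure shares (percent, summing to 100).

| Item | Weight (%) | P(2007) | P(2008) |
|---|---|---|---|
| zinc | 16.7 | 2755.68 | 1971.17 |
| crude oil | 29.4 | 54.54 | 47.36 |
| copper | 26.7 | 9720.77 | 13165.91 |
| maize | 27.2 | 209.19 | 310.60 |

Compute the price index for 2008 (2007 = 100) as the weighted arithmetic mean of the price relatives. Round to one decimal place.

zinc: 16.7 × (1971.17/2755.68) = 16.7 × 0.715312 = 11.9457
crude oil: 29.4 × (47.36/54.54) = 29.4 × 0.868354 = 25.5296
copper: 26.7 × (13165.91/9720.77) = 26.7 × 1.354410 = 36.1628
maize: 27.2 × (310.60/209.19) = 27.2 × 1.484775 = 40.3859
Index = Σ wᵢ·(p₁ᵢ/p₀ᵢ) = 11.9457 + 25.5296 + 36.1628 + 40.3859 = 114.0239

114.0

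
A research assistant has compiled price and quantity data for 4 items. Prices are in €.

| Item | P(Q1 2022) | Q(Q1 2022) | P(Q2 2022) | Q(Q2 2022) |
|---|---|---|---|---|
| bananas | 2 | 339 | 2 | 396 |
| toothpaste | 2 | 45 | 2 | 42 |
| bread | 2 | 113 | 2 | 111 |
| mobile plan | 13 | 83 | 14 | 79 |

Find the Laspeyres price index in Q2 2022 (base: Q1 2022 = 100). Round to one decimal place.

104.0

Laspeyres price index uses base-period quantities as weights.
ΣP(Q2 2022)·Q(Q1 2022) = 2×339 + 2×45 + 2×113 + 14×83 = 678 + 90 + 226 + 1162 = 2156
ΣP(Q1 2022)·Q(Q1 2022) = 2×339 + 2×45 + 2×113 + 13×83 = 678 + 90 + 226 + 1079 = 2073
Index = 2156 / 2073 × 100 = 104.0039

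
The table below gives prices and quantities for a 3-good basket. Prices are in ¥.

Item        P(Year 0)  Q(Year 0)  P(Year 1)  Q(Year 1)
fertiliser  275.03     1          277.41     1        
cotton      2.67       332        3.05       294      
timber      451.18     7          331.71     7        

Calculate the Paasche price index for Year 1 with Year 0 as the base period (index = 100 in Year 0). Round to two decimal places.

82.88

Paasche price index uses current-period quantities as weights.
ΣP(Year 1)·Q(Year 1) = 277.41×1 + 3.05×294 + 331.71×7 = 277.41 + 896.7 + 2321.97 = 3496.08
ΣP(Year 0)·Q(Year 1) = 275.03×1 + 2.67×294 + 451.18×7 = 275.03 + 784.98 + 3158.26 = 4218.27
Index = 3496.08 / 4218.27 × 100 = 82.8795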